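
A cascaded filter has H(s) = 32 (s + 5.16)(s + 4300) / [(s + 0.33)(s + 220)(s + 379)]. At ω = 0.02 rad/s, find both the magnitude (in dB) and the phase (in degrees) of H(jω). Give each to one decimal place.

|j0.02 + 5.16| = √(0.02² + 5.16²) = 5.16
|j0.02 + 4300| = √(0.02² + 4300²) = 4300
|j0.02 + 0.33| = √(0.02² + 0.33²) = 0.3306
|j0.02 + 220| = √(0.02² + 220²) = 220
|j0.02 + 379| = √(0.02² + 379²) = 379
|H(j0.02)| = 32 × 5.16 × 4300 / (0.3306 × 220 × 379) = 25.757
20 log₁₀(25.757) = 28.22 dB
∠(j0.02 + 5.16) = arctan(0.02/5.16) = 0.22°
∠(j0.02 + 4300) = arctan(0.02/4300) = 0.00°
∠(j0.02 + 0.33) = arctan(0.02/0.33) = 3.47°
∠(j0.02 + 220) = arctan(0.02/220) = 0.01°
∠(j0.02 + 379) = arctan(0.02/379) = 0.00°
∠H(j0.02) = 0.22° + 0.00° − (3.47° + 0.01° + 0.00°) = -3.25°

|H| = 28.2 dB, ∠H = -3.3°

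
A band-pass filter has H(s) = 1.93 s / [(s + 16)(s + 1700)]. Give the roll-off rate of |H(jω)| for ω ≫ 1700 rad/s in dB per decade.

With 1 zero and 2 poles, the high-frequency asymptotic slope is 20 × (1 − 2) = -20 dB/decade.

-20 dB/decade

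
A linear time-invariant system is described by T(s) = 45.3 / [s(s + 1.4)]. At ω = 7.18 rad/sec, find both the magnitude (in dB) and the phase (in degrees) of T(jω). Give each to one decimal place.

|j7.18 + 1.4| = √(7.18² + 1.4²) = 7.315
|j7.18| = 7.18
|T(j7.18)| = 45.3 / (7.315 × 7.18) = 0.86248
20 log₁₀(0.86248) = -1.29 dB
∠(j7.18 + 1.4) = arctan(7.18/1.4) = 78.97°
∠(j7.18) = 90.00°
∠T(j7.18) = − (78.97° + 90.00°) = -168.97°

|T| = -1.3 dB, ∠T = -169.0°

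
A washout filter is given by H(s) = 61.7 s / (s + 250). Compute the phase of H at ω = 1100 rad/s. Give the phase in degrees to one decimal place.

∠(j1100) = 90.00°
∠(j1100 + 250) = arctan(1100/250) = 77.20°
∠H(j1100) = 90.00° − 77.20° = 12.80°

12.8°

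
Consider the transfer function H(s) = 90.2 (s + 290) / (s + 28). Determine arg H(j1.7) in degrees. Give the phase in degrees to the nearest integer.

-3°

∠(j1.7 + 290) = arctan(1.7/290) = 0.34°
∠(j1.7 + 28) = arctan(1.7/28) = 3.47°
∠H(j1.7) = 0.34° − 3.47° = -3.14°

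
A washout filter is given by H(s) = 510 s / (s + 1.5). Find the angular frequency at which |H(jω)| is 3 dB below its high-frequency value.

1.5 rad s⁻¹

For a single-pole high-pass, the −3 dB point is at the pole: ω = 1.5 rad s⁻¹.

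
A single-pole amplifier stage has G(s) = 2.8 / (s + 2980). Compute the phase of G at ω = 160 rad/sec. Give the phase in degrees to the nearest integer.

-3°

∠(j160 + 2980) = arctan(160/2980) = 3.07°
∠G(j160) = −3.07° = -3.07°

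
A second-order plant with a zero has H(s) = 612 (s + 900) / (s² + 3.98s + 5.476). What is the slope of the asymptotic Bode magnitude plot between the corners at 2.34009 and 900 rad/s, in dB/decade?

-40 dB/decade

In this band the factors already past their corner are: complex pole pair at ωₙ ≈ 2.34; net slope = -40 dB/decade.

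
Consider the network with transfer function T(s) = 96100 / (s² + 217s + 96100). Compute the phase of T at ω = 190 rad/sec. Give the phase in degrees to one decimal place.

-34.5°

∠[(j190)² + 217(j190) + 96100] = ∠[60000 + j41230] = 34.50°
∠T(j190) = −34.50° = -34.50°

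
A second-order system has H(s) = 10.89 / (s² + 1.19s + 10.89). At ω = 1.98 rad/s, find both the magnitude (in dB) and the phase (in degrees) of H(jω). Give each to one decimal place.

|(j1.98)² + 1.19(j1.98) + 10.89| = |6.9696 + j2.3562| = 7.357
|H(j1.98)| = 10.89 / 7.357 = 1.4802
20 log₁₀(1.4802) = 3.41 dB
∠[(j1.98)² + 1.19(j1.98) + 10.89] = ∠[6.9696 + j2.3562] = 18.68°
∠H(j1.98) = −18.68° = -18.68°

|H| = 3.4 dB, ∠H = -18.7°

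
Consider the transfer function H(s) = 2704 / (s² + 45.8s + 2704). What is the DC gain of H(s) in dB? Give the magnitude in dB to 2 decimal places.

0.00 dB

H(0) = 2704 / 2704 = 1
20 log₁₀(1) = 0.000 dB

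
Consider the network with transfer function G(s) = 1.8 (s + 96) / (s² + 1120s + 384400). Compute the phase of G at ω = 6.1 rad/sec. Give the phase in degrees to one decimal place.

2.6°

∠(j6.1 + 96) = arctan(6.1/96) = 3.64°
∠[(j6.1)² + 1120(j6.1) + 384400] = ∠[3.8436e+05 + j6832] = 1.02°
∠G(j6.1) = 3.64° − 1.02° = 2.62°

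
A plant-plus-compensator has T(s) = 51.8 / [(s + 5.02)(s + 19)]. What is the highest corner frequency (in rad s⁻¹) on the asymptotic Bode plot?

Break frequencies occur at each pole and zero magnitude: 5.02 rad s⁻¹, 19 rad s⁻¹.
The highest is 19 rad s⁻¹.

19 rad s⁻¹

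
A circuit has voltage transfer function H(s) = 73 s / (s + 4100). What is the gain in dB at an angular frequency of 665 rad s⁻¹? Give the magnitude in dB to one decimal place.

21.4 dB

|j665| = 665
|j665 + 4100| = √(665² + 4100²) = 4154
|H(j665)| = 73 × 665 / 4154 = 11.688
20 log₁₀(11.688) = 21.35 dB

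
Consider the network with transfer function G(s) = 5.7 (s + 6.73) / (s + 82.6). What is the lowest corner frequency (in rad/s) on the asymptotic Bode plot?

6.73 rad/s

Break frequencies occur at each pole and zero magnitude: 6.73 rad/s, 82.6 rad/s.
The lowest is 6.73 rad/s.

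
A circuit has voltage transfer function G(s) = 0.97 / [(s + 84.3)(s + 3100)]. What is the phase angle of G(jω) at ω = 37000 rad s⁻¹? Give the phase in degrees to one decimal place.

∠(j37000 + 84.3) = arctan(37000/84.3) = 89.87°
∠(j37000 + 3100) = arctan(37000/3100) = 85.21°
∠G(j37000) = − (89.87° + 85.21°) = -175.08°

-175.1°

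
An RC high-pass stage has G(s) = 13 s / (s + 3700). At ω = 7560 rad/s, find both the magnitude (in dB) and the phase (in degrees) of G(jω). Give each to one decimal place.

|G| = 21.3 dB, ∠G = 26.1°

|j7560| = 7560
|j7560 + 3700| = √(7560² + 3700²) = 8417
|G(j7560)| = 13 × 7560 / 8417 = 11.677
20 log₁₀(11.677) = 21.35 dB
∠(j7560) = 90.00°
∠(j7560 + 3700) = arctan(7560/3700) = 63.92°
∠G(j7560) = 90.00° − 63.92° = 26.08°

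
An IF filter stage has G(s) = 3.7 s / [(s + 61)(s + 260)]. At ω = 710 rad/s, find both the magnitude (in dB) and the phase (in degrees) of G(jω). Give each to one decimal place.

|G| = -46.2 dB, ∠G = -65.0°

|j710| = 710
|j710 + 61| = √(710² + 61²) = 712.6
|j710 + 260| = √(710² + 260²) = 756.1
|G(j710)| = 3.7 × 710 / (712.6 × 756.1) = 0.0048755
20 log₁₀(0.0048755) = -46.24 dB
∠(j710) = 90.00°
∠(j710 + 61) = arctan(710/61) = 85.09°
∠(j710 + 260) = arctan(710/260) = 69.89°
∠G(j710) = 90.00° − (85.09° + 69.89°) = -64.98°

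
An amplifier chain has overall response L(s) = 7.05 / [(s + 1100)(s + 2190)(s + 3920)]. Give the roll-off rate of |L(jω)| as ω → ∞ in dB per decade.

-60 dB/decade

With 0 zeros and 3 poles, the high-frequency asymptotic slope is 20 × (0 − 3) = -60 dB/decade.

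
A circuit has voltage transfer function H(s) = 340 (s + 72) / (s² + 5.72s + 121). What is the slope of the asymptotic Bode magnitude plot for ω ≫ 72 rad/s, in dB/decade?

With 1 zero and 2 poles, the high-frequency asymptotic slope is 20 × (1 − 2) = -20 dB/decade.

-20 dB/decade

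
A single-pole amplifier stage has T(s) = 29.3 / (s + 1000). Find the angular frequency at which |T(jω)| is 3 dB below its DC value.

For a single-pole low-pass, the −3 dB point is at the pole: ω = 1000 rad/s.

1000 rad/s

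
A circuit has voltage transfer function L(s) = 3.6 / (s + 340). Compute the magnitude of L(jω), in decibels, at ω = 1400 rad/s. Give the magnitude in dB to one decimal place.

|j1400 + 340| = √(1400² + 340²) = 1441
|L(j1400)| = 3.6 / 1441 = 0.0024988
20 log₁₀(0.0024988) = -52.05 dB

-52.0 dB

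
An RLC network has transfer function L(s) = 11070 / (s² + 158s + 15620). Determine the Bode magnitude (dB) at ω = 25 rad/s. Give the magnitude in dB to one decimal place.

|(j25)² + 158(j25) + 15620| = |14995 + j3950| = 1.551e+04
|L(j25)| = 11070 / 1.551e+04 = 0.71389
20 log₁₀(0.71389) = -2.93 dB

-2.9 dB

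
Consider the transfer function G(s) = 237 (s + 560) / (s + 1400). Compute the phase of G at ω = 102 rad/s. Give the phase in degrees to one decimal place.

6.2 deg

∠(j102 + 560) = arctan(102/560) = 10.32°
∠(j102 + 1400) = arctan(102/1400) = 4.17°
∠G(j102) = 10.32° − 4.17° = 6.16°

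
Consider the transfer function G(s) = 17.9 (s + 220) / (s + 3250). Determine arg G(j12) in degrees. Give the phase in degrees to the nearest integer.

3°

∠(j12 + 220) = arctan(12/220) = 3.12°
∠(j12 + 3250) = arctan(12/3250) = 0.21°
∠G(j12) = 3.12° − 0.21° = 2.91°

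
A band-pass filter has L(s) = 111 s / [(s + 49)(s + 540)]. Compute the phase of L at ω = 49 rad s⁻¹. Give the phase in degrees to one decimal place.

∠(j49) = 90.00°
∠(j49 + 49) = arctan(49/49) = 45.00°
∠(j49 + 540) = arctan(49/540) = 5.18°
∠L(j49) = 90.00° − (45.00° + 5.18°) = 39.82°

39.8°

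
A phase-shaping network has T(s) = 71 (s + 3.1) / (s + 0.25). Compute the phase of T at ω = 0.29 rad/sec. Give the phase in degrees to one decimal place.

-43.9°

∠(j0.29 + 3.1) = arctan(0.29/3.1) = 5.34°
∠(j0.29 + 0.25) = arctan(0.29/0.25) = 49.24°
∠T(j0.29) = 5.34° − 49.24° = -43.89°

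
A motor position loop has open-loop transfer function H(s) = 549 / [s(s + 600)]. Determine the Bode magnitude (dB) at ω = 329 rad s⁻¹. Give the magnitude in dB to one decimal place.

-52.3 dB

|j329 + 600| = √(329² + 600²) = 684.3
|j329| = 329
|H(j329)| = 549 / (684.3 × 329) = 0.0024386
20 log₁₀(0.0024386) = -52.26 dB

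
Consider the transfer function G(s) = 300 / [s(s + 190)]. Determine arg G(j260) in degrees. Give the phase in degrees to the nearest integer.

∠(j260 + 190) = arctan(260/190) = 53.84°
∠(j260) = 90.00°
∠G(j260) = − (53.84° + 90.00°) = -143.84°

-144°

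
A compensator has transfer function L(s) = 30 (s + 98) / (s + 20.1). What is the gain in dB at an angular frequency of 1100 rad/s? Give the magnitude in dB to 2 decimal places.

|j1100 + 98| = √(1100² + 98²) = 1104
|j1100 + 20.1| = √(1100² + 20.1²) = 1100
|L(j1100)| = 30 × 1104 / 1100 = 30.114
20 log₁₀(30.114) = 29.575 dB

29.58 dB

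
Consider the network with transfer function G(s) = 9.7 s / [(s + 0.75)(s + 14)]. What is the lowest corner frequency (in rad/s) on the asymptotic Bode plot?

0.75 rad/s

Break frequencies occur at each pole and zero magnitude: 0.75 rad/s, 14 rad/s.
The lowest is 0.75 rad/s.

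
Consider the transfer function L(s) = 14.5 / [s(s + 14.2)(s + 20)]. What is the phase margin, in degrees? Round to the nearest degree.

90°

Gain crossover: |L(jω)| = 1 at ω ≈ 0.0511 rad/sec.
∠L(j0.0511) = −90° − arctan(0.0511/14.2) − arctan(0.0511/20) ≈ -90.35°
PM = 180° + (-90.35°) = 89.65°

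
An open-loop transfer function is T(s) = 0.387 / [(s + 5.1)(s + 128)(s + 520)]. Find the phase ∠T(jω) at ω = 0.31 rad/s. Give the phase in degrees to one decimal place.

-3.7 deg

∠(j0.31 + 5.1) = arctan(0.31/5.1) = 3.48°
∠(j0.31 + 128) = arctan(0.31/128) = 0.14°
∠(j0.31 + 520) = arctan(0.31/520) = 0.03°
∠T(j0.31) = − (3.48° + 0.14° + 0.03°) = -3.65°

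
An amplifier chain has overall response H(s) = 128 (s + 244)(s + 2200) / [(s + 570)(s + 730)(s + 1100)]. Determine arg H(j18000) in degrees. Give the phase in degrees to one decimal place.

∠(j18000 + 244) = arctan(18000/244) = 89.22°
∠(j18000 + 2200) = arctan(18000/2200) = 83.03°
∠(j18000 + 570) = arctan(18000/570) = 88.19°
∠(j18000 + 730) = arctan(18000/730) = 87.68°
∠(j18000 + 1100) = arctan(18000/1100) = 86.50°
∠H(j18000) = 89.22° + 83.03° − (88.19° + 87.68° + 86.50°) = -90.11°

-90.1 deg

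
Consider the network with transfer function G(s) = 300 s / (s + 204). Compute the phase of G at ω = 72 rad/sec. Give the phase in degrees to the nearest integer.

∠(j72) = 90.00°
∠(j72 + 204) = arctan(72/204) = 19.44°
∠G(j72) = 90.00° − 19.44° = 70.56°

71 deg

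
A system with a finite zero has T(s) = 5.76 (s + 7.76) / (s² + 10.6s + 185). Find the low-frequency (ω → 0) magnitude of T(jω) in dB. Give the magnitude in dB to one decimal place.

-12.3 dB

T(0) = 5.76 × 7.76 / 185 = 0.24161
20 log₁₀(0.24161) = -12.34 dB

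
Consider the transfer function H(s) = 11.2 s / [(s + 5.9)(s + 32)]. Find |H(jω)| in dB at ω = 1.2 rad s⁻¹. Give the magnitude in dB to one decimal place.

-23.1 dB

|j1.2| = 1.2
|j1.2 + 5.9| = √(1.2² + 5.9²) = 6.021
|j1.2 + 32| = √(1.2² + 32²) = 32.02
|H(j1.2)| = 11.2 × 1.2 / (6.021 × 32.02) = 0.069709
20 log₁₀(0.069709) = -23.13 dB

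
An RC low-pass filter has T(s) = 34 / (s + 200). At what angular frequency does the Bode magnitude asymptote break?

200 rad s⁻¹

The single real pole at s = −200 gives a corner at ω = 200 rad s⁻¹.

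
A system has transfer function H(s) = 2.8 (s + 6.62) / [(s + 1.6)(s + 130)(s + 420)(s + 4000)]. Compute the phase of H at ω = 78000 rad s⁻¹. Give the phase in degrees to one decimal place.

-266.7 deg

∠(j78000 + 6.62) = arctan(78000/6.62) = 90.00°
∠(j78000 + 1.6) = arctan(78000/1.6) = 90.00°
∠(j78000 + 130) = arctan(78000/130) = 89.90°
∠(j78000 + 420) = arctan(78000/420) = 89.69°
∠(j78000 + 4000) = arctan(78000/4000) = 87.06°
∠H(j78000) = 90.00° − (90.00° + 89.90° + 89.69° + 87.06°) = -266.66°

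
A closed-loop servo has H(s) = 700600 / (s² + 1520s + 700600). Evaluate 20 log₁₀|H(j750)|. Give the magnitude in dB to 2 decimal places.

-4.29 dB

|(j750)² + 1520(j750) + 700600| = |1.381e+05 + j1.14e+06| = 1.148e+06
|H(j750)| = 700600 / 1.148e+06 = 0.6101
20 log₁₀(0.6101) = -4.292 dB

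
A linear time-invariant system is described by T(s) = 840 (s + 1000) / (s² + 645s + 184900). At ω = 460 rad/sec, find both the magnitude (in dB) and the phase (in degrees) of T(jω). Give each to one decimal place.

|T| = 9.8 dB, ∠T = -70.4°

|j460 + 1000| = √(460² + 1000²) = 1101
|(j460)² + 645(j460) + 184900| = |-26700 + j2.967e+05| = 2.979e+05
|T(j460)| = 840 × 1101 / 2.979e+05 = 3.1038
20 log₁₀(3.1038) = 9.84 dB
∠(j460 + 1000) = arctan(460/1000) = 24.70°
∠[(j460)² + 645(j460) + 184900] = ∠[-26700 + j2.967e+05] = 95.14°
∠T(j460) = 24.70° − 95.14° = -70.44°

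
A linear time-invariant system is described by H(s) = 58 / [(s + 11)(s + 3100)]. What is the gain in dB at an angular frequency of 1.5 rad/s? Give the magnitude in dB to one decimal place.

-55.5 dB

|j1.5 + 11| = √(1.5² + 11²) = 11.1
|j1.5 + 3100| = √(1.5² + 3100²) = 3100
|H(j1.5)| = 58 / (11.1 × 3100) = 0.0016853
20 log₁₀(0.0016853) = -55.47 dB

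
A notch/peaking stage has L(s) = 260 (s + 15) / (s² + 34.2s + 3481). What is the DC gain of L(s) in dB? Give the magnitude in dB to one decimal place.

L(0) = 260 × 15 / 3481 = 1.1204
20 log₁₀(1.1204) = 0.99 dB

1.0 dB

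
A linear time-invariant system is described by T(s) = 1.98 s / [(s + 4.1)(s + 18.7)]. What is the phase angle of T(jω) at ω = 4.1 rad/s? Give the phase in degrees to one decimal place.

32.6°

∠(j4.1) = 90.00°
∠(j4.1 + 4.1) = arctan(4.1/4.1) = 45.00°
∠(j4.1 + 18.7) = arctan(4.1/18.7) = 12.37°
∠T(j4.1) = 90.00° − (45.00° + 12.37°) = 32.63°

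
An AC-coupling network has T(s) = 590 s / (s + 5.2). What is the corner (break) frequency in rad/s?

The single real pole at s = −5.2 gives a corner at ω = 5.2 rad/s.

5.2 rad/s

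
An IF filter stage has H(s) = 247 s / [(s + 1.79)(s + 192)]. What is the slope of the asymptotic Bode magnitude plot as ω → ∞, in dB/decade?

-20 dB/decade

With 1 zero and 2 poles, the high-frequency asymptotic slope is 20 × (1 − 2) = -20 dB/decade.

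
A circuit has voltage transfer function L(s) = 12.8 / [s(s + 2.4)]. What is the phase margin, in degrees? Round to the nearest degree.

Gain crossover: |L(jω)| = 1 at ω ≈ 3.2 rad/s.
∠L(j3.2) = −90° − arctan(3.2/2.4) ≈ -143.13°
PM = 180° + (-143.13°) = 36.87°

37 deg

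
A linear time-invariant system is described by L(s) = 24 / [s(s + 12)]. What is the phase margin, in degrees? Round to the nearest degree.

Gain crossover: |L(jω)| = 1 at ω ≈ 1.97 rad s⁻¹.
∠L(j1.97) = −90° − arctan(1.97/12) ≈ -99.34°
PM = 180° + (-99.34°) = 80.66°

81 deg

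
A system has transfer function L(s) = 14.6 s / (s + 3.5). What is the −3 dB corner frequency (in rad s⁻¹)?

3.5 rad s⁻¹

For a single-pole high-pass, the −3 dB point is at the pole: ω = 3.5 rad s⁻¹.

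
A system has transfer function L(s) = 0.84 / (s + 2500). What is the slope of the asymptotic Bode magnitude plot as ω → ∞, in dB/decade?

-20 dB/decade

With 0 zeros and 1 pole, the high-frequency asymptotic slope is 20 × (0 − 1) = -20 dB/decade.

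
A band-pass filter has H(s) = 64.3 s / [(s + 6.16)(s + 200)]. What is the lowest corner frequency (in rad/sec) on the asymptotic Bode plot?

Break frequencies occur at each pole and zero magnitude: 6.16 rad/sec, 200 rad/sec.
The lowest is 6.16 rad/sec.

6.16 rad/sec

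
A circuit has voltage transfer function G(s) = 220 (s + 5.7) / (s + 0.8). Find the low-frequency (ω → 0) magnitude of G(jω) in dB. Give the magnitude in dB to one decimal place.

G(0) = 220 × 5.7 / 0.8 = 1567.5
20 log₁₀(1567.5) = 63.90 dB

63.9 dB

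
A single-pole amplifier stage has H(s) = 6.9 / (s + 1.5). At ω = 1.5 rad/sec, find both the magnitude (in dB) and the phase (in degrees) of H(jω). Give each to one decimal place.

|j1.5 + 1.5| = √(1.5² + 1.5²) = 2.121
|H(j1.5)| = 6.9 / 2.121 = 3.2527
20 log₁₀(3.2527) = 10.24 dB
∠(j1.5 + 1.5) = arctan(1.5/1.5) = 45.00°
∠H(j1.5) = −45.00° = -45.00°

|H| = 10.2 dB, ∠H = -45.0°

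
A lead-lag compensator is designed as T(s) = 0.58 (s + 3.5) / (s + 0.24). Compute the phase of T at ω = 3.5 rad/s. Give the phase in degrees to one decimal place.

-41.1°

∠(j3.5 + 3.5) = arctan(3.5/3.5) = 45.00°
∠(j3.5 + 0.24) = arctan(3.5/0.24) = 86.08°
∠T(j3.5) = 45.00° − 86.08° = -41.08°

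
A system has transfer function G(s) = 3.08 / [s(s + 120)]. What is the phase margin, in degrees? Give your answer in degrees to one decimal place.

Gain crossover: |G(jω)| = 1 at ω ≈ 0.0257 rad s⁻¹.
∠G(j0.0257) = −90° − arctan(0.0257/120) ≈ -90.01°
PM = 180° + (-90.01°) = 89.99°

90.0°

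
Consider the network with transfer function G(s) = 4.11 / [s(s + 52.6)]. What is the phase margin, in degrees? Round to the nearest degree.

Gain crossover: |G(jω)| = 1 at ω ≈ 0.0781 rad/s.
∠G(j0.0781) = −90° − arctan(0.0781/52.6) ≈ -90.09°
PM = 180° + (-90.09°) = 89.91°

90 deg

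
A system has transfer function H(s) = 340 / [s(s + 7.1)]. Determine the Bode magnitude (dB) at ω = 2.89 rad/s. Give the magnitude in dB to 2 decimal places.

|j2.89 + 7.1| = √(2.89² + 7.1²) = 7.666
|j2.89| = 2.89
|H(j2.89)| = 340 / (7.666 × 2.89) = 15.347
20 log₁₀(15.347) = 23.721 dB

23.72 dB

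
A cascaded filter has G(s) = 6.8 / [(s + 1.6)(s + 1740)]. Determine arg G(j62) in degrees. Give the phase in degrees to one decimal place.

∠(j62 + 1.6) = arctan(62/1.6) = 88.52°
∠(j62 + 1740) = arctan(62/1740) = 2.04°
∠G(j62) = − (88.52° + 2.04°) = -90.56°

-90.6°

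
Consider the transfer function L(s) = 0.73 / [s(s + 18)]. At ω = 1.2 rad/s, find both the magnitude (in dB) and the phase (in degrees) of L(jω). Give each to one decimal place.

|L| = -29.4 dB, ∠L = -93.8°

|j1.2 + 18| = √(1.2² + 18²) = 18.04
|j1.2| = 1.2
|L(j1.2)| = 0.73 / (18.04 × 1.2) = 0.033721
20 log₁₀(0.033721) = -29.44 dB
∠(j1.2 + 18) = arctan(1.2/18) = 3.81°
∠(j1.2) = 90.00°
∠L(j1.2) = − (3.81° + 90.00°) = -93.81°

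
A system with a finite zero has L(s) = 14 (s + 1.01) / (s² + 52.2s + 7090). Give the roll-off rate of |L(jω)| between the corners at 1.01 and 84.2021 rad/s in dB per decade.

In this band the factors already past their corner are: zero at 1.01; net slope = 20 dB/decade.

20 dB/decade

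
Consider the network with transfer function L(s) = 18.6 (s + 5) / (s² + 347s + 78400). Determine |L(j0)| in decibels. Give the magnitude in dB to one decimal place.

-58.5 dB

L(0) = 18.6 × 5 / 78400 = 0.0011862
20 log₁₀(0.0011862) = -58.52 dB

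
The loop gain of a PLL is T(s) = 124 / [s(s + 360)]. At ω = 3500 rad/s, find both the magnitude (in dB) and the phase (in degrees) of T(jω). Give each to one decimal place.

|T| = -99.9 dB, ∠T = -174.1°

|j3500 + 360| = √(3500² + 360²) = 3518
|j3500| = 3500
|T(j3500)| = 124 / (3518 × 3500) = 1.0069e-05
20 log₁₀(1.0069e-05) = -99.94 dB
∠(j3500 + 360) = arctan(3500/360) = 84.13°
∠(j3500) = 90.00°
∠T(j3500) = − (84.13° + 90.00°) = -174.13°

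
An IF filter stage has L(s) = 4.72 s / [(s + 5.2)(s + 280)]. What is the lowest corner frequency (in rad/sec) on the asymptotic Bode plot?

5.2 rad/sec

Break frequencies occur at each pole and zero magnitude: 5.2 rad/sec, 280 rad/sec.
The lowest is 5.2 rad/sec.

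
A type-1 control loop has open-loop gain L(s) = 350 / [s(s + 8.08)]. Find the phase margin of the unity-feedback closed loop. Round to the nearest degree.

Gain crossover: |L(jω)| = 1 at ω ≈ 17.9 rad/s.
∠L(j17.9) = −90° − arctan(17.9/8.08) ≈ -155.65°
PM = 180° + (-155.65°) = 24.35°

24 deg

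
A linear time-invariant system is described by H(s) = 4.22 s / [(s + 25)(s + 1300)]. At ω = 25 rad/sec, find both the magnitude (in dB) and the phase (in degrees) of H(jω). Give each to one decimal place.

|j25| = 25
|j25 + 25| = √(25² + 25²) = 35.36
|j25 + 1300| = √(25² + 1300²) = 1300
|H(j25)| = 4.22 × 25 / (35.36 × 1300) = 0.002295
20 log₁₀(0.002295) = -52.78 dB
∠(j25) = 90.00°
∠(j25 + 25) = arctan(25/25) = 45.00°
∠(j25 + 1300) = arctan(25/1300) = 1.10°
∠H(j25) = 90.00° − (45.00° + 1.10°) = 43.90°

|H| = -52.8 dB, ∠H = 43.9 deg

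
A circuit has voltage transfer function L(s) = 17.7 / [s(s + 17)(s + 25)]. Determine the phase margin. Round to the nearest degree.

90°

Gain crossover: |L(jω)| = 1 at ω ≈ 0.0416 rad/s.
∠L(j0.0416) = −90° − arctan(0.0416/17) − arctan(0.0416/25) ≈ -90.24°
PM = 180° + (-90.24°) = 89.76°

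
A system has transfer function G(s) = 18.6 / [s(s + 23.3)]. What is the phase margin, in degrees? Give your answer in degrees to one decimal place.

Gain crossover: |G(jω)| = 1 at ω ≈ 0.798 rad/s.
∠G(j0.798) = −90° − arctan(0.798/23.3) ≈ -91.96°
PM = 180° + (-91.96°) = 88.04°

88.0°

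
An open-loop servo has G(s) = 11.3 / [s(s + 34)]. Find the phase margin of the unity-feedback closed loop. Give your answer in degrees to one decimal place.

89.4°

Gain crossover: |G(jω)| = 1 at ω ≈ 0.332 rad/s.
∠G(j0.332) = −90° − arctan(0.332/34) ≈ -90.56°
PM = 180° + (-90.56°) = 89.44°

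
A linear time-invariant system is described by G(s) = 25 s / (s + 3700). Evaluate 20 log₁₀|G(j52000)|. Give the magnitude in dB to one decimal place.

|j52000| = 5.2e+04
|j52000 + 3700| = √(52000² + 3700²) = 5.213e+04
|G(j52000)| = 25 × 5.2e+04 / 5.213e+04 = 24.937
20 log₁₀(24.937) = 27.94 dB

27.9 dB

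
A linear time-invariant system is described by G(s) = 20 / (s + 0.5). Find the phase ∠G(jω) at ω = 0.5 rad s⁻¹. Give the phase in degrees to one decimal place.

∠(j0.5 + 0.5) = arctan(0.5/0.5) = 45.00°
∠G(j0.5) = −45.00° = -45.00°

-45.0°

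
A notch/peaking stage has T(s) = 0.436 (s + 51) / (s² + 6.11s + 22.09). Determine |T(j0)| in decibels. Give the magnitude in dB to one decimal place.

0.1 dB

T(0) = 0.436 × 51 / 22.09 = 1.0066
20 log₁₀(1.0066) = 0.06 dB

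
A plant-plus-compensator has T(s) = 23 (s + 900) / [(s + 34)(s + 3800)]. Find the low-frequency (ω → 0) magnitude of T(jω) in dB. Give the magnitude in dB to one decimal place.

T(0) = 23 × 900 / (34 × 3800) = 0.16022
20 log₁₀(0.16022) = -15.91 dB

-15.9 dB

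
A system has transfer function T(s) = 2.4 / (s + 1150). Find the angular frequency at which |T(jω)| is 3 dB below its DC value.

For a single-pole low-pass, the −3 dB point is at the pole: ω = 1150 rad/sec.

1150 rad/sec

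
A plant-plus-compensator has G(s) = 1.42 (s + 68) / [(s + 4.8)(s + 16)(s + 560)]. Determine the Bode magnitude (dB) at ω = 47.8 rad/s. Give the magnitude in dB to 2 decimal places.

|j47.8 + 68| = √(47.8² + 68²) = 83.12
|j47.8 + 4.8| = √(47.8² + 4.8²) = 48.04
|j47.8 + 16| = √(47.8² + 16²) = 50.41
|j47.8 + 560| = √(47.8² + 560²) = 562
|G(j47.8)| = 1.42 × 83.12 / (48.04 × 50.41 × 562) = 8.6722e-05
20 log₁₀(8.6722e-05) = -81.237 dB

-81.24 dB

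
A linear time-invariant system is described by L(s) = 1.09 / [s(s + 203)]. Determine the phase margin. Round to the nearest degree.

90°

Gain crossover: |L(jω)| = 1 at ω ≈ 0.00537 rad/s.
∠L(j0.00537) = −90° − arctan(0.00537/203) ≈ -90.00°
PM = 180° + (-90.00°) = 90.00°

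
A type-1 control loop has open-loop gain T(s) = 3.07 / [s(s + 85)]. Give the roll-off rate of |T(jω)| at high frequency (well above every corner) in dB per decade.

-40 dB/decade

With 0 zeros and 2 poles, the high-frequency asymptotic slope is 20 × (0 − 2) = -40 dB/decade.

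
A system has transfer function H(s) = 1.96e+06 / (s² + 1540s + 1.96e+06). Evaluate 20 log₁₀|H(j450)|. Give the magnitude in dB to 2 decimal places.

0.32 dB

|(j450)² + 1540(j450) + 1.96e+06| = |1.7575e+06 + j6.93e+05| = 1.889e+06
|H(j450)| = 1.96e+06 / 1.889e+06 = 1.0375
20 log₁₀(1.0375) = 0.320 dB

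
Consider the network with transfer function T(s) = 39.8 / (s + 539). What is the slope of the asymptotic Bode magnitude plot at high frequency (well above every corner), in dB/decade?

With 0 zeros and 1 pole, the high-frequency asymptotic slope is 20 × (0 − 1) = -20 dB/decade.

-20 dB/decade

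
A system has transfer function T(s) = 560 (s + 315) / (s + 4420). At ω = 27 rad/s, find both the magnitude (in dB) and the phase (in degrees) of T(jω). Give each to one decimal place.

|T| = 32.1 dB, ∠T = 4.5°

|j27 + 315| = √(27² + 315²) = 316.2
|j27 + 4420| = √(27² + 4420²) = 4420
|T(j27)| = 560 × 316.2 / 4420 = 40.055
20 log₁₀(40.055) = 32.05 dB
∠(j27 + 315) = arctan(27/315) = 4.90°
∠(j27 + 4420) = arctan(27/4420) = 0.35°
∠T(j27) = 4.90° − 0.35° = 4.55°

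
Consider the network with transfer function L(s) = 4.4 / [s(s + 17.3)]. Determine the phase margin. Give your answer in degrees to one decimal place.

89.2°

Gain crossover: |L(jω)| = 1 at ω ≈ 0.254 rad/s.
∠L(j0.254) = −90° − arctan(0.254/17.3) ≈ -90.84°
PM = 180° + (-90.84°) = 89.16°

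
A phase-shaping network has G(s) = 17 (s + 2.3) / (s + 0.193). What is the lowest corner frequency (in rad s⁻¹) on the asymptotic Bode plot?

Break frequencies occur at each pole and zero magnitude: 0.193 rad s⁻¹, 2.3 rad s⁻¹.
The lowest is 0.193 rad s⁻¹.

0.193 rad s⁻¹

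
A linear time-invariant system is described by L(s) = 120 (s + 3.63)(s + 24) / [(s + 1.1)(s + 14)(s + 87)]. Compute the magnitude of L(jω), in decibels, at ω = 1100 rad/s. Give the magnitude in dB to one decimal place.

|j1100 + 3.63| = √(1100² + 3.63²) = 1100
|j1100 + 24| = √(1100² + 24²) = 1100
|j1100 + 1.1| = √(1100² + 1.1²) = 1100
|j1100 + 14| = √(1100² + 14²) = 1100
|j1100 + 87| = √(1100² + 87²) = 1103
|L(j1100)| = 120 × 1100 × 1100 / (1100 × 1100 × 1103) = 0.10877
20 log₁₀(0.10877) = -19.27 dB

-19.3 dB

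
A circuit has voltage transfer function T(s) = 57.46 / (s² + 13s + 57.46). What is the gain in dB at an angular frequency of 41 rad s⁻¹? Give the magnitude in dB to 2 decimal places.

|(j41)² + 13(j41) + 57.46| = |-1623.5 + j533| = 1709
|T(j41)| = 57.46 / 1709 = 0.033626
20 log₁₀(0.033626) = -29.466 dB

-29.47 dB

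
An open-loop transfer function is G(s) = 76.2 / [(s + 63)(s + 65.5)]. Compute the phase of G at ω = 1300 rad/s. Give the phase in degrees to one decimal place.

∠(j1300 + 63) = arctan(1300/63) = 87.23°
∠(j1300 + 65.5) = arctan(1300/65.5) = 87.12°
∠G(j1300) = − (87.23° + 87.12°) = -174.34°

-174.3 deg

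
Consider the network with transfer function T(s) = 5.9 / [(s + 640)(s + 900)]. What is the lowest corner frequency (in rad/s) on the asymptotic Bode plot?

640 rad/s

Break frequencies occur at each pole and zero magnitude: 640 rad/s, 900 rad/s.
The lowest is 640 rad/s.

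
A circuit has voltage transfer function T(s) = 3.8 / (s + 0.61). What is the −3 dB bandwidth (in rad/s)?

For a single-pole low-pass, the −3 dB point is at the pole: ω = 0.61 rad/s.

0.61 rad/s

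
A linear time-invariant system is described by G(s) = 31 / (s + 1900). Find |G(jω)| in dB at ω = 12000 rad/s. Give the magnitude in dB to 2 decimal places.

|j12000 + 1900| = √(12000² + 1900²) = 1.215e+04
|G(j12000)| = 31 / 1.215e+04 = 0.0025515
20 log₁₀(0.0025515) = -51.864 dB

-51.86 dB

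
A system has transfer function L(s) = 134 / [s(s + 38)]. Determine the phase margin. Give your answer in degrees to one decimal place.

Gain crossover: |L(jω)| = 1 at ω ≈ 3.51 rad/s.
∠L(j3.51) = −90° − arctan(3.51/38) ≈ -95.28°
PM = 180° + (-95.28°) = 84.72°

84.7°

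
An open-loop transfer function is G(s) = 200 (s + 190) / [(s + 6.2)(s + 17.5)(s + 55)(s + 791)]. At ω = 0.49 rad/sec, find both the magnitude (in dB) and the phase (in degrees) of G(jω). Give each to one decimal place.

|j0.49 + 190| = √(0.49² + 190²) = 190
|j0.49 + 6.2| = √(0.49² + 6.2²) = 6.219
|j0.49 + 17.5| = √(0.49² + 17.5²) = 17.51
|j0.49 + 55| = √(0.49² + 55²) = 55
|j0.49 + 791| = √(0.49² + 791²) = 791
|G(j0.49)| = 200 × 190 / (6.219 × 17.51 × 55 × 791) = 0.0080219
20 log₁₀(0.0080219) = -41.91 dB
∠(j0.49 + 190) = arctan(0.49/190) = 0.15°
∠(j0.49 + 6.2) = arctan(0.49/6.2) = 4.52°
∠(j0.49 + 17.5) = arctan(0.49/17.5) = 1.60°
∠(j0.49 + 55) = arctan(0.49/55) = 0.51°
∠(j0.49 + 791) = arctan(0.49/791) = 0.04°
∠G(j0.49) = 0.15° − (4.52° + 1.60° + 0.51° + 0.04°) = -6.52°

|G| = -41.9 dB, ∠G = -6.5°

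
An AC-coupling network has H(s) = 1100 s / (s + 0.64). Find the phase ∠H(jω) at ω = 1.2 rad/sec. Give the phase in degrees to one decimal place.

28.1°

∠(j1.2) = 90.00°
∠(j1.2 + 0.64) = arctan(1.2/0.64) = 61.93°
∠H(j1.2) = 90.00° − 61.93° = 28.07°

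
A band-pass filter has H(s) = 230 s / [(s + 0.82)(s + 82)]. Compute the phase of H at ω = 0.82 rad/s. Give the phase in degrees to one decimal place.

∠(j0.82) = 90.00°
∠(j0.82 + 0.82) = arctan(0.82/0.82) = 45.00°
∠(j0.82 + 82) = arctan(0.82/82) = 0.57°
∠H(j0.82) = 90.00° − (45.00° + 0.57°) = 44.43°

44.4°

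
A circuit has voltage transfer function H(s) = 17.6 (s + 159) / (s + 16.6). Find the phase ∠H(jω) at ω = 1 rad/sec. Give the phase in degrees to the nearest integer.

∠(j1 + 159) = arctan(1/159) = 0.36°
∠(j1 + 16.6) = arctan(1/16.6) = 3.45°
∠H(j1) = 0.36° − 3.45° = -3.09°

-3°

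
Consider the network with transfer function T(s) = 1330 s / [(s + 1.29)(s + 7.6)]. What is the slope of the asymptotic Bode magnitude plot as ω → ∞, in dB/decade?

With 1 zero and 2 poles, the high-frequency asymptotic slope is 20 × (1 − 2) = -20 dB/decade.

-20 dB/decade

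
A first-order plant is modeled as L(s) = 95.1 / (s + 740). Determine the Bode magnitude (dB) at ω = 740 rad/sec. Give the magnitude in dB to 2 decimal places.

-20.83 dB

|j740 + 740| = √(740² + 740²) = 1047
|L(j740)| = 95.1 / 1047 = 0.090873
20 log₁₀(0.090873) = -20.831 dB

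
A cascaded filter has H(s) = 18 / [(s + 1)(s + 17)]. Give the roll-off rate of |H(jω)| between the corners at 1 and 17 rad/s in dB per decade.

-20 dB/decade

In this band the factors already past their corner are: pole at 1; net slope = -20 dB/decade.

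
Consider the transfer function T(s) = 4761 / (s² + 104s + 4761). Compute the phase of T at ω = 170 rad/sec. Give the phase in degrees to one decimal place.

∠[(j170)² + 104(j170) + 4761] = ∠[-24139 + j17680] = 143.78°
∠T(j170) = −143.78° = -143.78°

-143.8°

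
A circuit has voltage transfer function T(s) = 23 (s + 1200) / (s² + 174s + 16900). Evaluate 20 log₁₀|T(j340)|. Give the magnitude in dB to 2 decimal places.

-12.07 dB

|j340 + 1200| = √(340² + 1200²) = 1247
|(j340)² + 174(j340) + 16900| = |-98700 + j59160| = 1.151e+05
|T(j340)| = 23 × 1247 / 1.151e+05 = 0.24929
20 log₁₀(0.24929) = -12.066 dB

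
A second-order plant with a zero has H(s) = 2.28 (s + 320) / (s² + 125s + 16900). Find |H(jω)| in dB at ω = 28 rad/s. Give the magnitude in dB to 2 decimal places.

|j28 + 320| = √(28² + 320²) = 321.2
|(j28)² + 125(j28) + 16900| = |16116 + j3500| = 1.649e+04
|H(j28)| = 2.28 × 321.2 / 1.649e+04 = 0.04441
20 log₁₀(0.04441) = -27.050 dB

-27.05 dB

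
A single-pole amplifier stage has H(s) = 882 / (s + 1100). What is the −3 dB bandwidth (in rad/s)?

For a single-pole low-pass, the −3 dB point is at the pole: ω = 1100 rad/s.

1100 rad/s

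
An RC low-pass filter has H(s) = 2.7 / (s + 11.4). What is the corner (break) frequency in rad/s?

11.4 rad/s

The single real pole at s = −11.4 gives a corner at ω = 11.4 rad/s.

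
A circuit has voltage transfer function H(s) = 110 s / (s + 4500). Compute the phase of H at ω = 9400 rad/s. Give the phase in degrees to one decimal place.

25.6°

∠(j9400) = 90.00°
∠(j9400 + 4500) = arctan(9400/4500) = 64.42°
∠H(j9400) = 90.00° − 64.42° = 25.58°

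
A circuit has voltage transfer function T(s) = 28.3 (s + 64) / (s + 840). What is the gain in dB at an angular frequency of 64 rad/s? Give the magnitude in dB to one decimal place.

9.7 dB

|j64 + 64| = √(64² + 64²) = 90.51
|j64 + 840| = √(64² + 840²) = 842.4
|T(j64)| = 28.3 × 90.51 / 842.4 = 3.0405
20 log₁₀(3.0405) = 9.66 dB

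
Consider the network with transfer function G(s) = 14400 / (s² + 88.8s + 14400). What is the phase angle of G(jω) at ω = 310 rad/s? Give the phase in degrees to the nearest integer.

∠[(j310)² + 88.8(j310) + 14400] = ∠[-81700 + j27528] = 161.38°
∠G(j310) = −161.38° = -161.38°

-161°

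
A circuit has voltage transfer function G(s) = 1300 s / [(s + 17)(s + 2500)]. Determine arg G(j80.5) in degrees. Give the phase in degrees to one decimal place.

10.1°

∠(j80.5) = 90.00°
∠(j80.5 + 17) = arctan(80.5/17) = 78.08°
∠(j80.5 + 2500) = arctan(80.5/2500) = 1.84°
∠G(j80.5) = 90.00° − (78.08° + 1.84°) = 10.08°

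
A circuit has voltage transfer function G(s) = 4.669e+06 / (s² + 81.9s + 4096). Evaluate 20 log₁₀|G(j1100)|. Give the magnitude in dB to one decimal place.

|(j1100)² + 81.9(j1100) + 4096| = |-1.2059e+06 + j90090| = 1.209e+06
|G(j1100)| = 4.669e+06 / 1.209e+06 = 3.861
20 log₁₀(3.861) = 11.73 dB

11.7 dB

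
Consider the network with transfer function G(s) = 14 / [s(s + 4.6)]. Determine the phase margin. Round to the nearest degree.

60 deg

Gain crossover: |G(jω)| = 1 at ω ≈ 2.64 rad/s.
∠G(j2.64) = −90° − arctan(2.64/4.6) ≈ -119.85°
PM = 180° + (-119.85°) = 60.15°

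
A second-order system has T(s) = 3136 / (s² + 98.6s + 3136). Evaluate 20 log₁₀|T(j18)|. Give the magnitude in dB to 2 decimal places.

-0.51 dB

|(j18)² + 98.6(j18) + 3136| = |2812 + j1774.8| = 3325
|T(j18)| = 3136 / 3325 = 0.94309
20 log₁₀(0.94309) = -0.509 dB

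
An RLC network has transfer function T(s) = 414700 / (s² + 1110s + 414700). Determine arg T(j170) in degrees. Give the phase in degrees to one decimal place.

∠[(j170)² + 1110(j170) + 414700] = ∠[3.858e+05 + j1.887e+05] = 26.06°
∠T(j170) = −26.06° = -26.06°

-26.1°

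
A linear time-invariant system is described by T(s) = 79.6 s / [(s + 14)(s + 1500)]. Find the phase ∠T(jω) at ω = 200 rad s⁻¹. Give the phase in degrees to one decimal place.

∠(j200) = 90.00°
∠(j200 + 14) = arctan(200/14) = 86.00°
∠(j200 + 1500) = arctan(200/1500) = 7.59°
∠T(j200) = 90.00° − (86.00° + 7.59°) = -3.59°

-3.6 deg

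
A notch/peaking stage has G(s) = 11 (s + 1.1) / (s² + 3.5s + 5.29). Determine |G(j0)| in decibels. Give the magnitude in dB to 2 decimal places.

7.19 dB

G(0) = 11 × 1.1 / 5.29 = 2.2873
20 log₁₀(2.2873) = 7.187 dB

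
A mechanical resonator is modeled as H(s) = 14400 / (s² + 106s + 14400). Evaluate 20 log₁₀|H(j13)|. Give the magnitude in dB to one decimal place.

0.1 dB

|(j13)² + 106(j13) + 14400| = |14231 + j1378| = 1.43e+04
|H(j13)| = 14400 / 1.43e+04 = 1.0072
20 log₁₀(1.0072) = 0.06 dB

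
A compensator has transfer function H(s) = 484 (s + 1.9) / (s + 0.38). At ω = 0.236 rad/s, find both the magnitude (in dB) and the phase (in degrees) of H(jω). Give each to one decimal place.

|j0.236 + 1.9| = √(0.236² + 1.9²) = 1.915
|j0.236 + 0.38| = √(0.236² + 0.38²) = 0.4473
|H(j0.236)| = 484 × 1.915 / 0.4473 = 2071.6
20 log₁₀(2071.6) = 66.33 dB
∠(j0.236 + 1.9) = arctan(0.236/1.9) = 7.08°
∠(j0.236 + 0.38) = arctan(0.236/0.38) = 31.84°
∠H(j0.236) = 7.08° − 31.84° = -24.76°

|H| = 66.3 dB, ∠H = -24.8°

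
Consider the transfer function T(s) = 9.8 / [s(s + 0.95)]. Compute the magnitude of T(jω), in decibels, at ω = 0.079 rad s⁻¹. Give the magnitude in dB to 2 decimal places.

|j0.079 + 0.95| = √(0.079² + 0.95²) = 0.9533
|j0.079| = 0.079
|T(j0.079)| = 9.8 / (0.9533 × 0.079) = 130.13
20 log₁₀(130.13) = 42.288 dB

42.29 dB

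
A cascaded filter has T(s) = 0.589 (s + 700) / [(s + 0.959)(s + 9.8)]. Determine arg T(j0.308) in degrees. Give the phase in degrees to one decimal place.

∠(j0.308 + 700) = arctan(0.308/700) = 0.03°
∠(j0.308 + 0.959) = arctan(0.308/0.959) = 17.81°
∠(j0.308 + 9.8) = arctan(0.308/9.8) = 1.80°
∠T(j0.308) = 0.03° − (17.81° + 1.80°) = -19.58°

-19.6°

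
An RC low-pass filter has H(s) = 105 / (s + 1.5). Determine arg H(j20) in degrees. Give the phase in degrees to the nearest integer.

-86 deg

∠(j20 + 1.5) = arctan(20/1.5) = 85.71°
∠H(j20) = −85.71° = -85.71°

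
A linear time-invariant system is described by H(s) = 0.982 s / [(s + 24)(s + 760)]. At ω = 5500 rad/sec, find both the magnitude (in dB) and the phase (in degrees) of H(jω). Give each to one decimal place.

|j5500| = 5500
|j5500 + 24| = √(5500² + 24²) = 5500
|j5500 + 760| = √(5500² + 760²) = 5552
|H(j5500)| = 0.982 × 5500 / (5500 × 5552) = 0.00017686
20 log₁₀(0.00017686) = -75.05 dB
∠(j5500) = 90.00°
∠(j5500 + 24) = arctan(5500/24) = 89.75°
∠(j5500 + 760) = arctan(5500/760) = 82.13°
∠H(j5500) = 90.00° − (89.75° + 82.13°) = -81.88°

|H| = -75.0 dB, ∠H = -81.9°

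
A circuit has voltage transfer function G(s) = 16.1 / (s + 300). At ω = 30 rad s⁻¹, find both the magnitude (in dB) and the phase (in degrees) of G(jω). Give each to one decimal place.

|j30 + 300| = √(30² + 300²) = 301.5
|G(j30)| = 16.1 / 301.5 = 0.0534
20 log₁₀(0.0534) = -25.45 dB
∠(j30 + 300) = arctan(30/300) = 5.71°
∠G(j30) = −5.71° = -5.71°

|G| = -25.4 dB, ∠G = -5.7°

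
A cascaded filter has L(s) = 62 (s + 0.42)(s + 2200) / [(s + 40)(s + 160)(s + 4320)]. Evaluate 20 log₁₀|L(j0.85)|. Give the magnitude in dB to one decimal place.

-46.6 dB

|j0.85 + 0.42| = √(0.85² + 0.42²) = 0.9481
|j0.85 + 2200| = √(0.85² + 2200²) = 2200
|j0.85 + 40| = √(0.85² + 40²) = 40.01
|j0.85 + 160| = √(0.85² + 160²) = 160
|j0.85 + 4320| = √(0.85² + 4320²) = 4320
|L(j0.85)| = 62 × 0.9481 × 2200 / (40.01 × 160 × 4320) = 0.0046763
20 log₁₀(0.0046763) = -46.60 dB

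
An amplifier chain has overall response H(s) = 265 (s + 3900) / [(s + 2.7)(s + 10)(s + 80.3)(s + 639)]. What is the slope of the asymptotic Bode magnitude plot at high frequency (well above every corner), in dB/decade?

With 1 zero and 4 poles, the high-frequency asymptotic slope is 20 × (1 − 4) = -60 dB/decade.

-60 dB/decade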